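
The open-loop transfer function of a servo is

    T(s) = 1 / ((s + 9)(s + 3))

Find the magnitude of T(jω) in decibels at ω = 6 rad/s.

|T(j6)|_dB ≈ -37.2 dB

Substitute s = j6: numerator = 1, denominator = -9 + j72.
|T(j6)| = |1| / |-9 + j72| = 1 / 72.560 ≈ 0.01378.
In decibels: 20·log₁₀(0.01378) ≈ -37.2 dB.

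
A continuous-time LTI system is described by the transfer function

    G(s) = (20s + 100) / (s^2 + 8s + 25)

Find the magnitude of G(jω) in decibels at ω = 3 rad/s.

Substitute s = j3: numerator = 100 + j60, denominator = 16 + j24.
|G(j3)| = |100 + j60| / |16 + j24| = 116.62 / 28.844 ≈ 4.043.
In decibels: 20·log₁₀(4.043) ≈ 12.1 dB.

|G(j3)|_dB ≈ 12.1 dB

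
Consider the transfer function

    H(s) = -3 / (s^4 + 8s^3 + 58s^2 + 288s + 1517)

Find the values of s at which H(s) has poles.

The poles are the roots of the denominator s^4 + 8s^3 + 58s^2 + 288s + 1517 = 0.
No real roots exist; factor into two real quadratics: (s^2 - 2s + 37)(s^2 + 10s + 41) = 0.
Each quadratic gives a conjugate pair via the quadratic formula.

s = 1 ± 6j, -5 ± 4j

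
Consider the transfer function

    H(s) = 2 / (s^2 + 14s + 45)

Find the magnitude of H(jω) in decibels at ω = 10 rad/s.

|H(j10)|_dB ≈ -37.5 dB

Substitute s = j10: numerator = 2, denominator = -55 + j140.
|H(j10)| = |2| / |-55 + j140| = 2 / 150.42 ≈ 0.01330.
In decibels: 20·log₁₀(0.01330) ≈ -37.5 dB.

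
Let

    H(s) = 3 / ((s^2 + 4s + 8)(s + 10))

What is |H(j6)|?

|H(j6)| ≈ 0.006976

Substitute s = j6: numerator = 3, denominator = -424 + j72.
|H(j6)| = |3| / |-424 + j72| = 3 / 430.07 ≈ 0.006976.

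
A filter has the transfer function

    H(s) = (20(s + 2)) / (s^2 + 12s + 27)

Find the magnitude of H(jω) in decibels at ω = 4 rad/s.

Substitute s = j4: numerator = 40 + j80, denominator = 11 + j48.
|H(j4)| = |40 + j80| / |11 + j48| = 89.443 / 49.244 ≈ 1.816.
In decibels: 20·log₁₀(1.816) ≈ 5.18 dB.

|H(j4)|_dB ≈ 5.18 dB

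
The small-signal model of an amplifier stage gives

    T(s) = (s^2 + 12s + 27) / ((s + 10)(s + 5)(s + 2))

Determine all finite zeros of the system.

Set the numerator to zero: s^2 + 12s + 27 = 0.
Factoring: (s + 9)(s + 3) = 0.

s = -9, -3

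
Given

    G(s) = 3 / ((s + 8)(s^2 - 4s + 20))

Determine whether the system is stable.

The poles can be read from the denominator factors: s = -8, 2 ± 4j.
Since the pole(s) at s = 2 + 4j, 2 - 4j lie in the right half-plane, the system is unstable.

unstable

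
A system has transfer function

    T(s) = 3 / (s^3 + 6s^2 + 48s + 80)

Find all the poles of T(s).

The poles are the roots of the denominator s^3 + 6s^2 + 48s + 80 = 0.
Trying s = -2: the polynomial evaluates to 0, so (s + 2) is a factor.
Dividing out leaves s^2 + 4s + 40 = 0.
The quadratic formula then gives s = -2 ± 6j.

s = -2 ± 6j, -2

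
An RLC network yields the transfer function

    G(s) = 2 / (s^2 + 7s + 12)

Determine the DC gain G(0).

G(0) = 1/6 ≈ 0.1667

Set s = 0: G(0) = (2) / (12) = 1/6.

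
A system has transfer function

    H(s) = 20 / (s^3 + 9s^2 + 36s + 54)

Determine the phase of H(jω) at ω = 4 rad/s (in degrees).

At s = j4: numerator = 20, denominator = -90 + j80.
∠H = ∠num − ∠den = 0° − (138.37°) = -138.4°.

∠H(j4) ≈ -138.4°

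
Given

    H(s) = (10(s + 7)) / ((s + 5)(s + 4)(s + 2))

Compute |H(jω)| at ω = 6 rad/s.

|H(j6)| ≈ 0.2588

Substitute s = j6: numerator = 70 + j60, denominator = -356 + j12.
|H(j6)| = |70 + j60| / |-356 + j12| = 92.195 / 356.20 ≈ 0.2588.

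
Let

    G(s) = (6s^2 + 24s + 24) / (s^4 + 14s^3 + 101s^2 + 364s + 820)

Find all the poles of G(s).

s = -5 + 4j, -5 - 4j, -2 + 4j, -2 - 4j

The poles are the roots of the denominator s^4 + 14s^3 + 101s^2 + 364s + 820 = 0.
No real roots exist; factor into two real quadratics: (s^2 + 10s + 41)(s^2 + 4s + 20) = 0.
Each quadratic gives a conjugate pair via the quadratic formula.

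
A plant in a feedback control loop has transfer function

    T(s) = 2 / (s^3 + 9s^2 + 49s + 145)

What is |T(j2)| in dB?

Substitute s = j2: numerator = 2, denominator = 109 + j90.
|T(j2)| = |2| / |109 + j90| = 2 / 141.35 ≈ 0.01415.
In decibels: 20·log₁₀(0.01415) ≈ -37.0 dB.

|T(j2)|_dB ≈ -37.0 dB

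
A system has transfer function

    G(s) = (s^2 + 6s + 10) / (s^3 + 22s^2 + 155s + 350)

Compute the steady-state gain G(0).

G(0) = 1/35 ≈ 0.02857

Set s = 0: G(0) = (10) / (350) = 1/35.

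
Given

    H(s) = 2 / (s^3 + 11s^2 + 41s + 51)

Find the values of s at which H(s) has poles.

s = -4 + j, -4 - j, -3

The poles are the roots of the denominator s^3 + 11s^2 + 41s + 51 = 0.
Trying s = -3: the polynomial evaluates to 0, so (s + 3) is a factor.
Dividing out leaves s^2 + 8s + 17 = 0.
The quadratic formula then gives s = -4 ± 1j.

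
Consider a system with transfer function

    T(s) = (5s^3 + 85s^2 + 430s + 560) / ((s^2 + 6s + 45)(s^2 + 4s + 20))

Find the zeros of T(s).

Set the numerator to zero: 5s^3 + 85s^2 + 430s + 560 = 0, i.e. 5·(s^3 + 17s^2 + 86s + 112) = 0.
Factoring: (s + 8)(s + 7)(s + 2) = 0.

s = -8, -7, -2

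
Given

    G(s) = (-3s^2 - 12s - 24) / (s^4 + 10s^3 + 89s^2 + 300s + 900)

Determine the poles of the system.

s = -3 + 6j, -3 - 6j, -2 + 4j, -2 - 4j

The poles are the roots of the denominator s^4 + 10s^3 + 89s^2 + 300s + 900 = 0.
No real roots exist; factor into two real quadratics: (s^2 + 6s + 45)(s^2 + 4s + 20) = 0.
Each quadratic gives a conjugate pair via the quadratic formula.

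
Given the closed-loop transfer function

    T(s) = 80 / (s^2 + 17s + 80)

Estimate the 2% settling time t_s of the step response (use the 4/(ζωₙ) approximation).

Comparing s^2 + 17s + 80 to s^2 + 2ζωₙs + ωₙ²: ωₙ = √80 ≈ 8.944 rad/s and ζ = 17/(2·√80) ≈ 0.9503.
ζωₙ = 17/2 = 8.5, so t_s ≈ 4/(ζωₙ) = 4/8.5 ≈ 0.4706 s.

t_s ≈ 0.4706 s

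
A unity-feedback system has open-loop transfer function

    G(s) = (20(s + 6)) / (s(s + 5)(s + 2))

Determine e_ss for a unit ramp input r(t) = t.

e_ss = 0.08333

G(s) has one pole at the origin.
This is a Type 1 system. Kv = lim_{s→0} s·G(s) = 120/10 = 12.
e_ss = 1/Kv = 1/(12) = 1/12 ≈ 0.08333.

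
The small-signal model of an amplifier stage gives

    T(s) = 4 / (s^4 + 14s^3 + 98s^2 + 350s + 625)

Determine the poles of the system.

The poles are the roots of the denominator s^4 + 14s^3 + 98s^2 + 350s + 625 = 0.
No real roots exist; factor into two real quadratics: (s^2 + 6s + 25)(s^2 + 8s + 25) = 0.
Each quadratic gives a conjugate pair via the quadratic formula.

s = -3 + 4j, -3 - 4j, -4 + 3j, -4 - 3j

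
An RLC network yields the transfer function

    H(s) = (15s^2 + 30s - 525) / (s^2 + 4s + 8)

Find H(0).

Set s = 0: H(0) = (-525) / (8) = -525/8.

H(0) = -525/8 ≈ -65.62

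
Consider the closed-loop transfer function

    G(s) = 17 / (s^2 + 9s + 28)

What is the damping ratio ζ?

ζ ≈ 0.8504

Compare the denominator to the standard form s^2 + 2ζωₙs + ωₙ².
ωₙ² = 28, so ωₙ = √28 ≈ 5.292 rad/s.
2ζωₙ = 9, so ζ = 9/(2·√28) ≈ 0.8504.
With ζ = 0.8504 the response is underdamped.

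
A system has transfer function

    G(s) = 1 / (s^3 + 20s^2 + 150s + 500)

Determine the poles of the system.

s = -5 ± 5j, -10

The poles are the roots of the denominator s^3 + 20s^2 + 150s + 500 = 0.
Trying s = -10: the polynomial evaluates to 0, so (s + 10) is a factor.
Dividing out leaves s^2 + 10s + 50 = 0.
The quadratic formula then gives s = -5 ± 5j.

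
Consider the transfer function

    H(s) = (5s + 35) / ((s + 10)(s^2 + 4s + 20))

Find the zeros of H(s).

s = -7

Set the numerator to zero: 5s + 35 = 0, i.e. 5·(s + 7) = 0.
So s = -7.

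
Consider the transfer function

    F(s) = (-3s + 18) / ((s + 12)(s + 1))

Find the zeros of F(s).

s = 6

Set the numerator to zero: -3s + 18 = 0, i.e. -3·(s - 6) = 0.
So s = 6.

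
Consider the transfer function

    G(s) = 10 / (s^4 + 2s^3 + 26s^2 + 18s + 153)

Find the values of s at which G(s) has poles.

The poles are the roots of the denominator s^4 + 2s^3 + 26s^2 + 18s + 153 = 0.
No real roots exist; factor into two real quadratics: (s^2 + 9)(s^2 + 2s + 17) = 0.
Each quadratic gives a conjugate pair via the quadratic formula.

s = ±3j, -1 ± 4j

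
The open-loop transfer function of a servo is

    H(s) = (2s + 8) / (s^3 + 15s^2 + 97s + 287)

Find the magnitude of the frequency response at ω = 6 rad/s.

Substitute s = j6: numerator = 8 + j12, denominator = -253 + j366.
|H(j6)| = |8 + j12| / |-253 + j366| = 14.422 / 444.93 ≈ 0.03241.

|H(j6)| ≈ 0.03241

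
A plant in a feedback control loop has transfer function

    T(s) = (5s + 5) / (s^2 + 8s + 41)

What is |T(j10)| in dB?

|T(j10)|_dB ≈ -5.93 dB

Substitute s = j10: numerator = 5 + j50, denominator = -59 + j80.
|T(j10)| = |5 + j50| / |-59 + j80| = 50.249 / 99.403 ≈ 0.5055.
In decibels: 20·log₁₀(0.5055) ≈ -5.93 dB.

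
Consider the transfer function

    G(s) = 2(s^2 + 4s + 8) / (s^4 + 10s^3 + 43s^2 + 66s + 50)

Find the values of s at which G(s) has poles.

The poles are the roots of the denominator s^4 + 10s^3 + 43s^2 + 66s + 50 = 0.
No real roots exist; factor into two real quadratics: (s^2 + 8s + 25)(s^2 + 2s + 2) = 0.
Each quadratic gives a conjugate pair via the quadratic formula.

s = -4 + 3j, -4 - 3j, -1 + j, -1 - j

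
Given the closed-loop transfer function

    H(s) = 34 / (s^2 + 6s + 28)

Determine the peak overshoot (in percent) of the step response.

%OS ≈ 11.5%

Comparing s^2 + 6s + 28 to s^2 + 2ζωₙs + ωₙ²: ωₙ = √28 ≈ 5.292 rad/s and ζ = 6/(2·√28) ≈ 0.5669.
%OS = 100·exp(−πζ/√(1−ζ²)) = 100·exp(−π·0.5669/√(1−0.5669²)) ≈ 11.5%.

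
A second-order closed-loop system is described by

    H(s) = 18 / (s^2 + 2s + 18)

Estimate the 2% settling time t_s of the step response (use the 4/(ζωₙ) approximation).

Comparing s^2 + 2s + 18 to s^2 + 2ζωₙs + ωₙ²: ωₙ = √18 ≈ 4.243 rad/s and ζ = 2/(2·√18) ≈ 0.2357.
ζωₙ = 2/2 = 1, so t_s ≈ 4/(ζωₙ) = 4/1 = 4 s.

t_s ≈ 4 s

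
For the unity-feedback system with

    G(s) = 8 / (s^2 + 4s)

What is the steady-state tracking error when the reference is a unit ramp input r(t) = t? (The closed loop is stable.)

G(s) has one pole at the origin.
This is a Type 1 system. Kv = lim_{s→0} s·G(s) = 8/4 = 2.
e_ss = 1/Kv = 1/(2) = 1/2 ≈ 0.5000.

e_ss = 0.5000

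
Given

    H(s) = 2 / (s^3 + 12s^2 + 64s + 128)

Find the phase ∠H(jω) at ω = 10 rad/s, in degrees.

At s = j10: numerator = 2, denominator = -1072 - j360.
∠H = ∠num − ∠den = 0° − (-161.44°) = 161.4°.

∠H(j10) ≈ 161.4°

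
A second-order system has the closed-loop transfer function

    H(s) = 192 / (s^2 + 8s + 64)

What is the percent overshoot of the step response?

%OS ≈ 16.3%

Comparing s^2 + 8s + 64 to s^2 + 2ζωₙs + ωₙ²: ωₙ = 8 rad/s and ζ = 8/(2·8) = 0.5.
%OS = 100·exp(−πζ/√(1−ζ²)) = 100·exp(−π·0.5/√(1−0.5²)) ≈ 16.3%.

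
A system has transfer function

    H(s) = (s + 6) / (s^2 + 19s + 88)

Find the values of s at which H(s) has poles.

s = -11, -8

The poles are the roots of the denominator s^2 + 19s + 88 = 0.
Factoring: (s + 11)(s + 8) = 0, so s = -11 and s = -8.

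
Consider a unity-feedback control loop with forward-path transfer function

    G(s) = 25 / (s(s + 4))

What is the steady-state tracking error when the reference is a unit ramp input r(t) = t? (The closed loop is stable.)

e_ss = 0.1600

G(s) has one pole at the origin.
This is a Type 1 system. Kv = lim_{s→0} s·G(s) = 25/4.
e_ss = 1/Kv = 1/(25/4) = 4/25 ≈ 0.1600.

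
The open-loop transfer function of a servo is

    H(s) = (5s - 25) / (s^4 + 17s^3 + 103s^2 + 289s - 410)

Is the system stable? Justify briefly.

The denominator s^4 + 17s^3 + 103s^2 + 289s - 410 factors as (s + 10)(s - 1)(s^2 + 8s + 41), giving poles at s = -10, 1, -4 + 5j, -4 - 5j.
Since the pole(s) at s = 1 lie in the right half-plane, the system is unstable.

unstable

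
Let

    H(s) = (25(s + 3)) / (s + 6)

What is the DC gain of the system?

Set s = 0: H(0) = (75) / (6) = 25/2.

H(0) = 25/2 ≈ 12.50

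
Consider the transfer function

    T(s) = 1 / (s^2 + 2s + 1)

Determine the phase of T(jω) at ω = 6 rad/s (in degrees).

At s = j6: numerator = 1, denominator = -35 + j12.
∠T = ∠num − ∠den = 0° − (161.08°) = -161.1°.

∠T(j6) ≈ -161.1°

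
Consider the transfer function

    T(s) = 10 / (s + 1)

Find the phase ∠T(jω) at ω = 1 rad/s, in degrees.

∠T(j1) ≈ -45°

At s = j1: numerator = 10, denominator = 1 + j1.
∠T = ∠num − ∠den = 0° − (45°) = -45°.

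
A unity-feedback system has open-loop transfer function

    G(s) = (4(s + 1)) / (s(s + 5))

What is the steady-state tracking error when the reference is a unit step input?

G(s) has one pole at the origin.
This is a Type 1 system; for a step input the steady-state error is zero.

e_ss = 0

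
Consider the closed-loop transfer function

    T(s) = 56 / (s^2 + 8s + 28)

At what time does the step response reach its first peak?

t_p ≈ 0.9069 s

Comparing s^2 + 8s + 28 to s^2 + 2ζωₙs + ωₙ²: ωₙ = √28 ≈ 5.292 rad/s and ζ = 8/(2·√28) ≈ 0.7559.
ζωₙ = 8/2 = 4, so ω_d = ωₙ√(1−ζ²) = √(ωₙ² − (ζωₙ)²) = √(28 − 4²) = √12 ≈ 3.464 rad/s.
t_p = π/ω_d = π/3.464 ≈ 0.9069 s.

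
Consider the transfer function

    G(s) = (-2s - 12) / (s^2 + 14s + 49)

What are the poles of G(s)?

The poles are the roots of the denominator s^2 + 14s + 49 = 0.
Factoring: (s + 7)^2 = 0, so s = -7 and s = -7.

s = -7, -7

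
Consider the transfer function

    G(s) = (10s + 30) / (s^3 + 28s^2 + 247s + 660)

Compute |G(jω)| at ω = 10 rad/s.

|G(j10)| ≈ 0.04021

Substitute s = j10: numerator = 30 + j100, denominator = -2140 + j1470.
|G(j10)| = |30 + j100| / |-2140 + j1470| = 104.40 / 2596.2 ≈ 0.04021.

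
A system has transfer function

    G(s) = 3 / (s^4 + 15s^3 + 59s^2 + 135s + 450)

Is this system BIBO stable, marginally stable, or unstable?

The denominator s^4 + 15s^3 + 59s^2 + 135s + 450 factors as (s^2 + 9)(s + 10)(s + 5), giving poles at s = ±3j, -10, -5.
Since the simple pole(s) at s = ±3j lie on the jω-axis with none in the right half-plane, the system is marginally stable.

marginally stable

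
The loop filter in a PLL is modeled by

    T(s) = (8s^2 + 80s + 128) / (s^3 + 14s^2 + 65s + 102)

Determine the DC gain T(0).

T(0) = 64/51 ≈ 1.255

Set s = 0: T(0) = (128) / (102) = 64/51.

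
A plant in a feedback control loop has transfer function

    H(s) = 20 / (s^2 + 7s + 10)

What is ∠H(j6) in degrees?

∠H(j6) ≈ -121.8°

At s = j6: numerator = 20, denominator = -26 + j42.
∠H = ∠num − ∠den = 0° − (121.76°) = -121.8°.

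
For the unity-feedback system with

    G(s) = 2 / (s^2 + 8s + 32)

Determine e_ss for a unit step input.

e_ss = 0.9412

G(s) has no poles at the origin.
This is a Type 0 system. Kp = lim_{s→0} G(s) = 2/32 = 1/16.
e_ss = 1/(1 + Kp) = 1/(1 + 1/16) = 16/17 ≈ 0.9412.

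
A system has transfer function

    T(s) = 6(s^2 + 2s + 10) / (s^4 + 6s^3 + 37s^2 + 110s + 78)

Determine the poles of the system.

The poles are the roots of the denominator s^4 + 6s^3 + 37s^2 + 110s + 78 = 0.
Trying s = -1: the polynomial evaluates to 0, so (s + 1) is a factor.
Dividing out leaves s^3 + 5s^2 + 32s + 78 = 0.
This factors further as (s^2 + 2s + 26)(s + 3) = 0.

s = -1, -1 ± 5j, -3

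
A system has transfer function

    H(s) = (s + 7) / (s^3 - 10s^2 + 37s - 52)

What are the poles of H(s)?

The poles are the roots of the denominator s^3 - 10s^2 + 37s - 52 = 0.
Trying s = 4: the polynomial evaluates to 0, so (s - 4) is a factor.
Dividing out leaves s^2 - 6s + 13 = 0.
The quadratic formula then gives s = 3 ± 2j.

s = 3 ± 2j, 4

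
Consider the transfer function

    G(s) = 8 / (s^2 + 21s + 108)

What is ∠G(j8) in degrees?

At s = j8: numerator = 8, denominator = 44 + j168.
∠G = ∠num − ∠den = 0° − (75.324°) = -75.32°.

∠G(j8) ≈ -75.32°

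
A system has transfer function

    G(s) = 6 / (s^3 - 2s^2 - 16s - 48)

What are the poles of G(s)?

The poles are the roots of the denominator s^3 - 2s^2 - 16s - 48 = 0.
Trying s = 6: the polynomial evaluates to 0, so (s - 6) is a factor.
Dividing out leaves s^2 + 4s + 8 = 0.
The quadratic formula then gives s = -2 ± 2j.

s = -2 + 2j, -2 - 2j, 6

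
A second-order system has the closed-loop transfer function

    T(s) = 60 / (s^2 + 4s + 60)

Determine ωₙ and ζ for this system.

ωₙ ≈ 7.746 rad/s, ζ ≈ 0.2582

Compare the denominator to the standard form s^2 + 2ζωₙs + ωₙ².
ωₙ² = 60, so ωₙ = √60 ≈ 7.746 rad/s.
2ζωₙ = 4, so ζ = 4/(2·√60) ≈ 0.2582.
With ζ = 0.2582 the response is underdamped.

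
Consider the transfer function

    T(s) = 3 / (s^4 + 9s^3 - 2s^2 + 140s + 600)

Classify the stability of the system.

unstable

The denominator s^4 + 9s^3 - 2s^2 + 140s + 600 factors as (s^2 - 4s + 20)(s + 10)(s + 3), giving poles at s = 2 + 4j, 2 - 4j, -10, -3.
Since the pole(s) at s = 2 + 4j, 2 - 4j lie in the right half-plane, the system is unstable.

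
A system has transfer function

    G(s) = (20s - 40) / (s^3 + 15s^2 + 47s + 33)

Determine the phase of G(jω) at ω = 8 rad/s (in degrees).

∠G(j8) ≈ -84.31°

At s = j8: numerator = -40 + j160, denominator = -927 - j136.
∠G = ∠num − ∠den = 104.04° − (-171.65°) = 275.7°, which wraps to -84.31°.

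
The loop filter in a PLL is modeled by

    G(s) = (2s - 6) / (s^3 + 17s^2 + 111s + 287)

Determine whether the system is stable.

The denominator s^3 + 17s^2 + 111s + 287 factors as (s^2 + 10s + 41)(s + 7), giving poles at s = -5 ± 4j, -7.
Since all poles lie strictly in the left half-plane, the system is stable.

stable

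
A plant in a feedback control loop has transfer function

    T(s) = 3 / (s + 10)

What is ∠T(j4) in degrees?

∠T(j4) ≈ -21.80°

At s = j4: numerator = 3, denominator = 10 + j4.
∠T = ∠num − ∠den = 0° − (21.801°) = -21.80°.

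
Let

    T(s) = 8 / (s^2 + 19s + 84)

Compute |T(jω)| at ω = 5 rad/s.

Substitute s = j5: numerator = 8, denominator = 59 + j95.
|T(j5)| = |8| / |59 + j95| = 8 / 111.83 ≈ 0.07154.

|T(j5)| ≈ 0.07154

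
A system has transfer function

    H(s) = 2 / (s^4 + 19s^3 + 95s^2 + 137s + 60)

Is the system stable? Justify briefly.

stable

The denominator s^4 + 19s^3 + 95s^2 + 137s + 60 factors as (s + 1)^2(s + 12)(s + 5), giving poles at s = -1, -12, -5, -1.
Since all poles lie strictly in the left half-plane, the system is stable.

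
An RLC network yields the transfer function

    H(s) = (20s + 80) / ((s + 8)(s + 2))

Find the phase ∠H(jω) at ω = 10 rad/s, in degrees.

∠H(j10) ≈ -61.83°

At s = j10: numerator = 80 + j200, denominator = -84 + j100.
∠H = ∠num − ∠den = 68.199° − (130.03°) = -61.83°.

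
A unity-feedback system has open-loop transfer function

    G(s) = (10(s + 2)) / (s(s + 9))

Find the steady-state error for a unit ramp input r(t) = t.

G(s) has one pole at the origin.
This is a Type 1 system. Kv = lim_{s→0} s·G(s) = 20/9.
e_ss = 1/Kv = 1/(20/9) = 9/20 ≈ 0.4500.

e_ss = 0.4500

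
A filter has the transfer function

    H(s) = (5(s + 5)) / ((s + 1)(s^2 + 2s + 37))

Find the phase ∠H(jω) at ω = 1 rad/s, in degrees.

At s = j1: numerator = 25 + j5, denominator = 34 + j38.
∠H = ∠num − ∠den = 11.310° − (48.180°) = -36.87°.

∠H(j1) ≈ -36.87°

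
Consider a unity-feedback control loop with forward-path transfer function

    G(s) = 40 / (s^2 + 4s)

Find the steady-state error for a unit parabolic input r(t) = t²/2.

e_ss = ∞

G(s) has one pole at the origin.
This is a Type 1 system; Ka = lim_{s→0} s^2·G(s) = 0, so the steady-state error for a parabola input is infinite.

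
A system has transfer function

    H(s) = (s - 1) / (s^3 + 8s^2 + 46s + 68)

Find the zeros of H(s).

Set the numerator to zero: s - 1 = 0.
So s = 1.

s = 1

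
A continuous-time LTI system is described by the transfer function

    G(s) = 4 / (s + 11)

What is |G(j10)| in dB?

Substitute s = j10: numerator = 4, denominator = 11 + j10.
|G(j10)| = |4| / |11 + j10| = 4 / 14.866 ≈ 0.2691.
In decibels: 20·log₁₀(0.2691) ≈ -11.4 dB.

|G(j10)|_dB ≈ -11.4 dB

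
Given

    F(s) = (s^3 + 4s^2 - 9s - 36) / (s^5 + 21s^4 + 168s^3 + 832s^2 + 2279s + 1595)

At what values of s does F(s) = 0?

Set the numerator to zero: s^3 + 4s^2 - 9s - 36 = 0.
Factoring: (s + 4)(s - 3)(s + 3) = 0.

s = -4, 3, -3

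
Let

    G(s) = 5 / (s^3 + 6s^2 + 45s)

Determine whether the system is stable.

The denominator s^3 + 6s^2 + 45s factors as s(s^2 + 6s + 45), giving poles at s = 0, -3 ± 6j.
Since the simple pole(s) at s = 0 lie on the jω-axis with none in the right half-plane, the system is marginally stable.

marginally stable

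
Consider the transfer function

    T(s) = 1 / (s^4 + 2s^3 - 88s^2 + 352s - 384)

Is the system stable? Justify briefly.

The denominator s^4 + 2s^3 - 88s^2 + 352s - 384 factors as (s - 4)^2(s - 2)(s + 12), giving poles at s = 4, 2, -12, 4.
Since the pole(s) at s = 4, 2, 4 lie in the right half-plane, the system is unstable.

unstable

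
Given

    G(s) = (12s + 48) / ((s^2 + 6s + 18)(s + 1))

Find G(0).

G(0) = 8/3 ≈ 2.667

Set s = 0: G(0) = (48) / (18) = 8/3.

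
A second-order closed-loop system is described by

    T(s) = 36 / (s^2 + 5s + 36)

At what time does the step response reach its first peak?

t_p ≈ 0.5760 s

Comparing s^2 + 5s + 36 to s^2 + 2ζωₙs + ωₙ²: ωₙ = 6 rad/s and ζ = 5/(2·6) ≈ 0.4167.
ζωₙ = 5/2 = 2.5, so ω_d = ωₙ√(1−ζ²) = √(ωₙ² − (ζωₙ)²) = √(36 − 2.5²) = √29.75 ≈ 5.454 rad/s.
t_p = π/ω_d = π/5.454 ≈ 0.5760 s.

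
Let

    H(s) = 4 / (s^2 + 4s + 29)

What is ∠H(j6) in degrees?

∠H(j6) ≈ -106.3°

At s = j6: numerator = 4, denominator = -7 + j24.
∠H = ∠num − ∠den = 0° − (106.26°) = -106.3°.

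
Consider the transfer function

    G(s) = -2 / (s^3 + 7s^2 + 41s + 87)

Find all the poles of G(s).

s = -2 + 5j, -2 - 5j, -3

The poles are the roots of the denominator s^3 + 7s^2 + 41s + 87 = 0.
Trying s = -3: the polynomial evaluates to 0, so (s + 3) is a factor.
Dividing out leaves s^2 + 4s + 29 = 0.
The quadratic formula then gives s = -2 ± 5j.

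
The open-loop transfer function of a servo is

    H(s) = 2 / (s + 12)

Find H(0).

At s = 0 each factor (s + a) contributes a and each (s^2 + bs + c) contributes c.
H(0) = 2·1 / ((12)) = 2/12 = 1/6.

H(0) = 1/6 ≈ 0.1667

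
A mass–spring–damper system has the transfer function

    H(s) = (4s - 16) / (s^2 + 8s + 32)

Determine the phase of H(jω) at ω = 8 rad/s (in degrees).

At s = j8: numerator = -16 + j32, denominator = -32 + j64.
∠H = ∠num − ∠den = 116.57° − (116.57°) = 0°.

∠H(j8) ≈ 0°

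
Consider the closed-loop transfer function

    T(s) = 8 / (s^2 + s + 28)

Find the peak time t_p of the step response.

Comparing s^2 + s + 28 to s^2 + 2ζωₙs + ωₙ²: ωₙ = √28 ≈ 5.292 rad/s and ζ = 1/(2·√28) ≈ 0.09449.
ζωₙ = 1/2 = 0.5, so ω_d = ωₙ√(1−ζ²) = √(ωₙ² − (ζωₙ)²) = √(28 − 0.5²) = √27.75 ≈ 5.268 rad/s.
t_p = π/ω_d = π/5.268 ≈ 0.5964 s.

t_p ≈ 0.5964 s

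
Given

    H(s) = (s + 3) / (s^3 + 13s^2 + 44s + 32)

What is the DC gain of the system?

Set s = 0: H(0) = (3) / (32) = 3/32.

H(0) = 3/32 ≈ 0.09375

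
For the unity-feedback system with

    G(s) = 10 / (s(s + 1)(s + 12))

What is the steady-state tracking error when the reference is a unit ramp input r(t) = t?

e_ss = 1.200

G(s) has one pole at the origin.
This is a Type 1 system. Kv = lim_{s→0} s·G(s) = 10/12 = 5/6.
e_ss = 1/Kv = 1/(5/6) = 6/5 ≈ 1.200.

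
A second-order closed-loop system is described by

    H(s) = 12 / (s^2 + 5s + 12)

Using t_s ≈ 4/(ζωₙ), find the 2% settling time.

t_s ≈ 1.600 s

Comparing s^2 + 5s + 12 to s^2 + 2ζωₙs + ωₙ²: ωₙ = √12 ≈ 3.464 rad/s and ζ = 5/(2·√12) ≈ 0.7217.
ζωₙ = 5/2 = 2.5, so t_s ≈ 4/(ζωₙ) = 4/2.5 = 1.600 s.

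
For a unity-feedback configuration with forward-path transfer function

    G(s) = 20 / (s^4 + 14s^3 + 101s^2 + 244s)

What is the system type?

Type 1

The denominator has 1 factor of s at the origin (free integrator), so this is a Type 1 system.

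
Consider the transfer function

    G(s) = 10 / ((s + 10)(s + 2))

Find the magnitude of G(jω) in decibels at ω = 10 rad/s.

Substitute s = j10: numerator = 10, denominator = -80 + j120.
|G(j10)| = |10| / |-80 + j120| = 10 / 144.22 ≈ 0.06934.
In decibels: 20·log₁₀(0.06934) ≈ -23.2 dB.

|G(j10)|_dB ≈ -23.2 dB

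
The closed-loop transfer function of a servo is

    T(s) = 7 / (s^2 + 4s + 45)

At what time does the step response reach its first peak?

t_p ≈ 0.4906 s

Comparing s^2 + 4s + 45 to s^2 + 2ζωₙs + ωₙ²: ωₙ = √45 ≈ 6.708 rad/s and ζ = 4/(2·√45) ≈ 0.2981.
ζωₙ = 4/2 = 2, so ω_d = ωₙ√(1−ζ²) = √(ωₙ² − (ζωₙ)²) = √(45 − 2²) = √41 ≈ 6.403 rad/s.
t_p = π/ω_d = π/6.403 ≈ 0.4906 s.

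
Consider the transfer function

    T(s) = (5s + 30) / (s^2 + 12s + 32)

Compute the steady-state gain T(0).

T(0) = 15/16 ≈ 0.9375

Set s = 0: T(0) = (30) / (32) = 15/16.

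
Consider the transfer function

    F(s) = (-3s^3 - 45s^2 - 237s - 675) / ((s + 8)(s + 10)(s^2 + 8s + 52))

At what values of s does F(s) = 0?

Set the numerator to zero: -3s^3 - 45s^2 - 237s - 675 = 0, i.e. -3·(s^3 + 15s^2 + 79s + 225) = 0.
Factoring: (s + 9)(s^2 + 6s + 25) = 0.

s = -9, -3 + 4j, -3 - 4j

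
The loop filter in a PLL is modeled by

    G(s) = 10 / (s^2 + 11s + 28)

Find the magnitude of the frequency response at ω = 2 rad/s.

Substitute s = j2: numerator = 10, denominator = 24 + j22.
|G(j2)| = |10| / |24 + j22| = 10 / 32.558 ≈ 0.3071.

|G(j2)| ≈ 0.3071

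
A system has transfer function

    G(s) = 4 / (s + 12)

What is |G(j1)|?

|G(j1)| ≈ 0.3322

Substitute s = j1: numerator = 4, denominator = 12 + j1.
|G(j1)| = |4| / |12 + j1| = 4 / 12.042 ≈ 0.3322.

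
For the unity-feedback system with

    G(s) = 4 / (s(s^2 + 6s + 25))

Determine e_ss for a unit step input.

G(s) has one pole at the origin.
This is a Type 1 system; for a step input the steady-state error is zero.

e_ss = 0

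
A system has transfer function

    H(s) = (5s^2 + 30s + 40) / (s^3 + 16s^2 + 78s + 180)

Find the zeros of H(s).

s = -4, -2

Set the numerator to zero: 5s^2 + 30s + 40 = 0, i.e. 5·(s^2 + 6s + 8) = 0.
Factoring: (s + 4)(s + 2) = 0.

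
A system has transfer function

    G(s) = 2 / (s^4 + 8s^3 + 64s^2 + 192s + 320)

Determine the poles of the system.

s = -2 + 6j, -2 - 6j, -2 + 2j, -2 - 2j

The poles are the roots of the denominator s^4 + 8s^3 + 64s^2 + 192s + 320 = 0.
No real roots exist; factor into two real quadratics: (s^2 + 4s + 40)(s^2 + 4s + 8) = 0.
Each quadratic gives a conjugate pair via the quadratic formula.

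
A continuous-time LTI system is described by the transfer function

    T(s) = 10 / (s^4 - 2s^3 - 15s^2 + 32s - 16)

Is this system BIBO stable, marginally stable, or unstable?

The denominator s^4 - 2s^3 - 15s^2 + 32s - 16 factors as (s + 4)(s - 1)^2(s - 4), giving poles at s = -4, 1, 1, 4.
Since the pole(s) at s = 1, 1, 4 lie in the right half-plane, the system is unstable.

unstable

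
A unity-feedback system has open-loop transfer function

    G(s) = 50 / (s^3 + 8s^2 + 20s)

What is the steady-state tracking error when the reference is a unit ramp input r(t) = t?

G(s) has one pole at the origin.
This is a Type 1 system. Kv = lim_{s→0} s·G(s) = 50/20 = 5/2.
e_ss = 1/Kv = 1/(5/2) = 2/5 ≈ 0.4000.

e_ss = 0.4000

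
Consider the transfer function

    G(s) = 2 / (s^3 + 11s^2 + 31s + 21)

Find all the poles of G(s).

s = -3, -1, -7

The poles are the roots of the denominator s^3 + 11s^2 + 31s + 21 = 0.
Trying s = -3: the polynomial evaluates to 0, so (s + 3) is a factor.
Dividing out leaves s^2 + 8s + 7 = 0.
Factoring the quadratic: (s + 1)(s + 7) = 0.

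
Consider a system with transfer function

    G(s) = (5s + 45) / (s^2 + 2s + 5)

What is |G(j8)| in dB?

|G(j8)|_dB ≈ -0.132 dB

Substitute s = j8: numerator = 45 + j40, denominator = -59 + j16.
|G(j8)| = |45 + j40| / |-59 + j16| = 60.208 / 61.131 ≈ 0.9849.
In decibels: 20·log₁₀(0.9849) ≈ -0.132 dB.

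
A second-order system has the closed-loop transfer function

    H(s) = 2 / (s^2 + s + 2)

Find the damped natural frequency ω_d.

ω_d ≈ 1.323 rad/s

Comparing s^2 + s + 2 to s^2 + 2ζωₙs + ωₙ²: ωₙ = √2 ≈ 1.414 rad/s and ζ = 1/(2·√2) ≈ 0.3536.
ζωₙ = 1/2 = 0.5, so ω_d = ωₙ√(1−ζ²) = √(ωₙ² − (ζωₙ)²) = √(2 − 0.5²) = √1.75 ≈ 1.323 rad/s.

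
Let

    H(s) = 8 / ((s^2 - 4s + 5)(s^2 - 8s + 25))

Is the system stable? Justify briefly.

The poles can be read from the denominator factors: s = 2 + j, 2 - j, 4 + 3j, 4 - 3j.
Since the pole(s) at s = 2 ± j, 4 ± 3j lie in the right half-plane, the system is unstable.

unstable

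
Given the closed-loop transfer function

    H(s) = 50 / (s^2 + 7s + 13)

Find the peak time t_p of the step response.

Comparing s^2 + 7s + 13 to s^2 + 2ζωₙs + ωₙ²: ωₙ = √13 ≈ 3.606 rad/s and ζ = 7/(2·√13) ≈ 0.9707.
ζωₙ = 7/2 = 3.5, so ω_d = ωₙ√(1−ζ²) = √(ωₙ² − (ζωₙ)²) = √(13 − 3.5²) = √0.75 ≈ 0.8660 rad/s.
t_p = π/ω_d = π/0.8660 ≈ 3.628 s.

t_p ≈ 3.628 s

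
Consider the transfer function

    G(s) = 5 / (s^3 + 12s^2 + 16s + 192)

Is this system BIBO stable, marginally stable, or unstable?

The denominator s^3 + 12s^2 + 16s + 192 factors as (s^2 + 16)(s + 12), giving poles at s = ±4j, -12.
Since the simple pole(s) at s = ±4j lie on the jω-axis with none in the right half-plane, the system is marginally stable.

marginally stable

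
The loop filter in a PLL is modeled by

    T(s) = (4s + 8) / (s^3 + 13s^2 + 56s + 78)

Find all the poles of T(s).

s = -5 ± j, -3

The poles are the roots of the denominator s^3 + 13s^2 + 56s + 78 = 0.
Trying s = -3: the polynomial evaluates to 0, so (s + 3) is a factor.
Dividing out leaves s^2 + 10s + 26 = 0.
The quadratic formula then gives s = -5 ± 1j.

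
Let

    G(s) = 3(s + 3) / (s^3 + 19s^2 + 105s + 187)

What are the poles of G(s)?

The poles are the roots of the denominator s^3 + 19s^2 + 105s + 187 = 0.
Trying s = -11: the polynomial evaluates to 0, so (s + 11) is a factor.
Dividing out leaves s^2 + 8s + 17 = 0.
The quadratic formula then gives s = -4 ± 1j.

s = -4 ± j, -11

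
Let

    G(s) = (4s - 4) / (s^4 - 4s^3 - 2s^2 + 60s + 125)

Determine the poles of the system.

s = 4 ± 3j, -2 ± j

The poles are the roots of the denominator s^4 - 4s^3 - 2s^2 + 60s + 125 = 0.
No real roots exist; factor into two real quadratics: (s^2 - 8s + 25)(s^2 + 4s + 5) = 0.
Each quadratic gives a conjugate pair via the quadratic formula.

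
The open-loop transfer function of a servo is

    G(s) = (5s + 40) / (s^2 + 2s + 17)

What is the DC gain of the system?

G(0) = 40/17 ≈ 2.353

Set s = 0: G(0) = (40) / (17) = 40/17.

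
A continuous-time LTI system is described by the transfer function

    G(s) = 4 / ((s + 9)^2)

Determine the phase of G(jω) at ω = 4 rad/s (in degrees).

At s = j4: numerator = 4, denominator = 65 + j72.
∠G = ∠num − ∠den = 0° − (47.925°) = -47.92°.

∠G(j4) ≈ -47.92°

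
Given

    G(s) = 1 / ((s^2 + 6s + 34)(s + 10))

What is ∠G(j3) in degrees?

∠G(j3) ≈ -52.45°

At s = j3: numerator = 1, denominator = 196 + j255.
∠G = ∠num − ∠den = 0° − (52.453°) = -52.45°.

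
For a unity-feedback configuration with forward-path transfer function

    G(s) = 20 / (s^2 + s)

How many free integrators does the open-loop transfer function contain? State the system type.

The denominator has 1 factor of s at the origin (free integrator), so this is a Type 1 system.

Type 1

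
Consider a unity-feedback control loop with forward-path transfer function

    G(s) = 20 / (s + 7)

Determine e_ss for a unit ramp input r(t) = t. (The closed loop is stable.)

e_ss = ∞

G(s) has no poles at the origin.
This is a Type 0 system; Kv = lim_{s→0} s·G(s) = 0, so the steady-state error for a ramp input is infinite.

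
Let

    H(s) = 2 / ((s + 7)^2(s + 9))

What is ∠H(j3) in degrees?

∠H(j3) ≈ -64.83°

At s = j3: numerator = 2, denominator = 234 + j498.
∠H = ∠num − ∠den = 0° − (64.832°) = -64.83°.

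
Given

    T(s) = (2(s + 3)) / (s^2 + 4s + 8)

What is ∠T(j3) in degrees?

∠T(j3) ≈ -49.76°

At s = j3: numerator = 6 + j6, denominator = -1 + j12.
∠T = ∠num − ∠den = 45° − (94.764°) = -49.76°.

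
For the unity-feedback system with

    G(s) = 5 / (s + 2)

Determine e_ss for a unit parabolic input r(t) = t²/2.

e_ss = ∞

G(s) has no poles at the origin.
This is a Type 0 system; Ka = lim_{s→0} s^2·G(s) = 0, so the steady-state error for a parabola input is infinite.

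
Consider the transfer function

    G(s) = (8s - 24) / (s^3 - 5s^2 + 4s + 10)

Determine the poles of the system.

The poles are the roots of the denominator s^3 - 5s^2 + 4s + 10 = 0.
Trying s = -1: the polynomial evaluates to 0, so (s + 1) is a factor.
Dividing out leaves s^2 - 6s + 10 = 0.
The quadratic formula then gives s = 3 ± 1j.

s = 3 + j, 3 - j, -1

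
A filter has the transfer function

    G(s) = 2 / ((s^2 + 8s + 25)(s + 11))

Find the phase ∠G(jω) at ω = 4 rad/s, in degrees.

∠G(j4) ≈ -94.27°

At s = j4: numerator = 2, denominator = -29 + j388.
∠G = ∠num − ∠den = 0° − (94.274°) = -94.27°.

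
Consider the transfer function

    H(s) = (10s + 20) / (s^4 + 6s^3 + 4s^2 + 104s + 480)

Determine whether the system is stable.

unstable

The denominator s^4 + 6s^3 + 4s^2 + 104s + 480 factors as (s + 6)(s + 4)(s^2 - 4s + 20), giving poles at s = -6, -4, 2 ± 4j.
Since the pole(s) at s = 2 ± 4j lie in the right half-plane, the system is unstable.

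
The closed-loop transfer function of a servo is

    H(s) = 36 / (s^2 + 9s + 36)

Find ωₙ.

Compare the denominator to the standard form s^2 + 2ζωₙs + ωₙ².
ωₙ² = 36, so ωₙ = 6 rad/s.

ωₙ = 6 rad/s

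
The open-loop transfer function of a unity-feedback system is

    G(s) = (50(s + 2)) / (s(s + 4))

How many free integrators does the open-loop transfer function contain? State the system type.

Type 1

The denominator has 1 factor of s at the origin (free integrator), so this is a Type 1 system.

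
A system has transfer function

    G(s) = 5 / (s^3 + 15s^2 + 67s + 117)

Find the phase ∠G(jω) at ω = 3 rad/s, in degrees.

∠G(j3) ≈ -95.91°

At s = j3: numerator = 5, denominator = -18 + j174.
∠G = ∠num − ∠den = 0° − (95.906°) = -95.91°.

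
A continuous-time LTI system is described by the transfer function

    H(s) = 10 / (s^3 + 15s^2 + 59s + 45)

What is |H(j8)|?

|H(j8)| ≈ 0.01092

Substitute s = j8: numerator = 10, denominator = -915 - j40.
|H(j8)| = |10| / |-915 - j40| = 10 / 915.87 ≈ 0.01092.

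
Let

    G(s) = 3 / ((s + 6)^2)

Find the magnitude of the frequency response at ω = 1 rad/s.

|G(j1)| ≈ 0.08108

Substitute s = j1: numerator = 3, denominator = 35 + j12.
|G(j1)| = |3| / |35 + j12| = 3 / 37 ≈ 0.08108.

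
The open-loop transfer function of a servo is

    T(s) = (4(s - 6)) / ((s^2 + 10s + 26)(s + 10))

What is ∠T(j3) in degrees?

At s = j3: numerator = -24 + j12, denominator = 80 + j351.
∠T = ∠num − ∠den = 153.43° − (77.160°) = 76.27°.

∠T(j3) ≈ 76.27°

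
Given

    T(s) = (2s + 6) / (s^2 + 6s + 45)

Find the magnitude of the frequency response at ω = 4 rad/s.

|T(j4)| ≈ 0.2657

Substitute s = j4: numerator = 6 + j8, denominator = 29 + j24.
|T(j4)| = |6 + j8| / |29 + j24| = 10 / 37.643 ≈ 0.2657.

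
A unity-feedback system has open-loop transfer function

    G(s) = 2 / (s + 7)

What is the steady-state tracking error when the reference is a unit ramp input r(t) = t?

G(s) has no poles at the origin.
This is a Type 0 system; Kv = lim_{s→0} s·G(s) = 0, so the steady-state error for a ramp input is infinite.

e_ss = ∞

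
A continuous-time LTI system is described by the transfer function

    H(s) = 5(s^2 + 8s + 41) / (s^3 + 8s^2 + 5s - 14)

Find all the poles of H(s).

s = 1, -2, -7

The poles are the roots of the denominator s^3 + 8s^2 + 5s - 14 = 0.
Trying s = 1: the polynomial evaluates to 0, so (s - 1) is a factor.
Dividing out leaves s^2 + 9s + 14 = 0.
Factoring the quadratic: (s + 2)(s + 7) = 0.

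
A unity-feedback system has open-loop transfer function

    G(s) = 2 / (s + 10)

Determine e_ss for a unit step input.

G(s) has no poles at the origin.
This is a Type 0 system. Kp = lim_{s→0} G(s) = 2/10 = 1/5.
e_ss = 1/(1 + Kp) = 1/(1 + 1/5) = 5/6 ≈ 0.8333.

e_ss = 0.8333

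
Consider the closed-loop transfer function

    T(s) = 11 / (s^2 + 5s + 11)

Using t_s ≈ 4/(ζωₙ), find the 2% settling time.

Comparing s^2 + 5s + 11 to s^2 + 2ζωₙs + ωₙ²: ωₙ = √11 ≈ 3.317 rad/s and ζ = 5/(2·√11) ≈ 0.7538.
ζωₙ = 5/2 = 2.5, so t_s ≈ 4/(ζωₙ) = 4/2.5 = 1.600 s.

t_s ≈ 1.600 s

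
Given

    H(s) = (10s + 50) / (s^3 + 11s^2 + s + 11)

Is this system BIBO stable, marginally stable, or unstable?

The denominator s^3 + 11s^2 + s + 11 factors as (s^2 + 1)(s + 11), giving poles at s = ±j, -11.
Since the simple pole(s) at s = ±j lie on the jω-axis with none in the right half-plane, the system is marginally stable.

marginally stable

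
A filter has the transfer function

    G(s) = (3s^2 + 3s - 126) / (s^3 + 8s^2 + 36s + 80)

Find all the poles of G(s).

The poles are the roots of the denominator s^3 + 8s^2 + 36s + 80 = 0.
Trying s = -4: the polynomial evaluates to 0, so (s + 4) is a factor.
Dividing out leaves s^2 + 4s + 20 = 0.
The quadratic formula then gives s = -2 ± 4j.

s = -2 ± 4j, -4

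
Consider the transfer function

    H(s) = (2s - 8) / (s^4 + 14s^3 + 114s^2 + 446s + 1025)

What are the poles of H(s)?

The poles are the roots of the denominator s^4 + 14s^3 + 114s^2 + 446s + 1025 = 0.
No real roots exist; factor into two real quadratics: (s^2 + 8s + 41)(s^2 + 6s + 25) = 0.
Each quadratic gives a conjugate pair via the quadratic formula.

s = -4 + 5j, -4 - 5j, -3 + 4j, -3 - 4j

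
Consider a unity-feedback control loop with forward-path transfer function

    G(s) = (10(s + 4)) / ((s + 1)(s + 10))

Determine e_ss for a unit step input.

e_ss = 0.2000

G(s) has no poles at the origin.
This is a Type 0 system. Kp = lim_{s→0} G(s) = 40/10 = 4.
e_ss = 1/(1 + Kp) = 1/(1 + 4) = 1/5 ≈ 0.2000.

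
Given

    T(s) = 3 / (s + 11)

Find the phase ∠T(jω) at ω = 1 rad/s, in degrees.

At s = j1: numerator = 3, denominator = 11 + j1.
∠T = ∠num − ∠den = 0° − (5.1944°) = -5.194°.

∠T(j1) ≈ -5.194°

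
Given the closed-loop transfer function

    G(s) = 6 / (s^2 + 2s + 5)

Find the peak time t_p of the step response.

t_p ≈ 1.571 s

Comparing s^2 + 2s + 5 to s^2 + 2ζωₙs + ωₙ²: ωₙ = √5 ≈ 2.236 rad/s and ζ = 2/(2·√5) ≈ 0.4472.
ζωₙ = 2/2 = 1, so ω_d = ωₙ√(1−ζ²) = √(ωₙ² − (ζωₙ)²) = √(5 − 1²) = √4 = 2 rad/s.
t_p = π/ω_d = π/2 ≈ 1.571 s.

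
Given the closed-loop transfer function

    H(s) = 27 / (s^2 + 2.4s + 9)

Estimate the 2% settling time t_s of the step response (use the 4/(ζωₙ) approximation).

t_s ≈ 3.333 s

Comparing s^2 + 2.4s + 9 to s^2 + 2ζωₙs + ωₙ²: ωₙ = 3 rad/s and ζ = 2.4/(2·3) = 0.4.
ζωₙ = 2.4/2 = 1.2, so t_s ≈ 4/(ζωₙ) = 4/1.2 ≈ 3.333 s.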